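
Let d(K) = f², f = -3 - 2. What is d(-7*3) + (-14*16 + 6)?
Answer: -193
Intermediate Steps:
f = -5
d(K) = 25 (d(K) = (-5)² = 25)
d(-7*3) + (-14*16 + 6) = 25 + (-14*16 + 6) = 25 + (-224 + 6) = 25 - 218 = -193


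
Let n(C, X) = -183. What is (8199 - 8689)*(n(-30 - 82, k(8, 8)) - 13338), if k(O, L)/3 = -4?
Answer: 6625290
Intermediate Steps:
k(O, L) = -12 (k(O, L) = 3*(-4) = -12)
(8199 - 8689)*(n(-30 - 82, k(8, 8)) - 13338) = (8199 - 8689)*(-183 - 13338) = -490*(-13521) = 6625290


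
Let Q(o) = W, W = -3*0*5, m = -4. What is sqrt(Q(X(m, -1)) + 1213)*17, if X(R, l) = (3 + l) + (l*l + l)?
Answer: 17*sqrt(1213) ≈ 592.08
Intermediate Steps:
X(R, l) = 3 + l**2 + 2*l (X(R, l) = (3 + l) + (l**2 + l) = (3 + l) + (l + l**2) = 3 + l**2 + 2*l)
W = 0 (W = 0*5 = 0)
Q(o) = 0
sqrt(Q(X(m, -1)) + 1213)*17 = sqrt(0 + 1213)*17 = sqrt(1213)*17 = 17*sqrt(1213)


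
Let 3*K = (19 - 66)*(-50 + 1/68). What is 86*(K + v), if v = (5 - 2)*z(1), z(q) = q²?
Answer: 2298565/34 ≈ 67605.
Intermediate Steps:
K = 53251/68 (K = ((19 - 66)*(-50 + 1/68))/3 = (-47*(-50 + 1/68))/3 = (-47*(-3399/68))/3 = (⅓)*(159753/68) = 53251/68 ≈ 783.10)
v = 3 (v = (5 - 2)*1² = 3*1 = 3)
86*(K + v) = 86*(53251/68 + 3) = 86*(53455/68) = 2298565/34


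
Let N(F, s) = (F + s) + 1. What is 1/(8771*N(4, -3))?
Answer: 1/17542 ≈ 5.7006e-5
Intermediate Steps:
N(F, s) = 1 + F + s
1/(8771*N(4, -3)) = 1/(8771*(1 + 4 - 3)) = 1/(8771*2) = 1/17542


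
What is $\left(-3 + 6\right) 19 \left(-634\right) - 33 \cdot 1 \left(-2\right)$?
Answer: $-36072$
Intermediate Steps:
$\left(-3 + 6\right) 19 \left(-634\right) - 33 \cdot 1 \left(-2\right) = 3 \cdot 19 \left(-634\right) - -66 = 57 \left(-634\right) + 66 = -36138 + 66 = -36072$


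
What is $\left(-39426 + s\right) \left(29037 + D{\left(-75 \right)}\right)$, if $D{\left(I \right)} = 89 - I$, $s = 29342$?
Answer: $-294462884$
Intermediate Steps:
$\left(-39426 + s\right) \left(29037 + D{\left(-75 \right)}\right) = \left(-39426 + 29342\right) \left(29037 + \left(89 - -75\right)\right) = - 10084 \left(29037 + \left(89 + 75\right)\right) = - 10084 \left(29037 + 164\right) = \left(-10084\right) 29201 = -294462884$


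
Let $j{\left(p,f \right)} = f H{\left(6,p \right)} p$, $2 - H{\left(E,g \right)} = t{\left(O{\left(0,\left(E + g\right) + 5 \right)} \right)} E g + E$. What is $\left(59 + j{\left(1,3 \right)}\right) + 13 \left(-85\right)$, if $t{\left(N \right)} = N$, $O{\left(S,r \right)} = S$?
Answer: $-1058$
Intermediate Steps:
$H{\left(E,g \right)} = 2 - E$ ($H{\left(E,g \right)} = 2 - \left(0 E g + E\right) = 2 - \left(0 g + E\right) = 2 - \left(0 + E\right) = 2 - E$)
$j{\left(p,f \right)} = - 4 f p$ ($j{\left(p,f \right)} = f \left(2 - 6\right) p = f \left(-4\right) p = - 4 f p$)
$\left(59 + j{\left(1,3 \right)}\right) + 13 \left(-85\right) = \left(59 - 12 \cdot 1\right) + 13 \left(-85\right) = \left(59 - 12\right) - 1105 = 47 - 1105 = -1058$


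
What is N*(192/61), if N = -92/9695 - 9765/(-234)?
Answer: 1009601568/7688135 ≈ 131.32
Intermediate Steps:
N = 10516683/252070 (N = -92*1/9695 - 9765*(-1/234) = -92/9695 + 1085/26 = 10516683/252070 ≈ 41.721)
N*(192/61) = 10516683*(192/61)/252070 = 10516683*(192*(1/61))/252070 = (10516683/252070)*(192/61) = 1009601568/7688135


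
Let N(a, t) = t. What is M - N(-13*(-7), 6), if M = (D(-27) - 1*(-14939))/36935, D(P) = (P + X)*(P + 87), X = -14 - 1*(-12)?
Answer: -208411/36935 ≈ -5.6426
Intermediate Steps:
X = -2 (X = -14 + 12 = -2)
D(P) = (-2 + P)*(87 + P) (D(P) = (P - 2)*(P + 87) = (-2 + P)*(87 + P))
M = 13199/36935 (M = ((-174 + (-27)**2 + 85*(-27)) - 1*(-14939))/36935 = ((-174 + 729 - 2295) + 14939)*(1/36935) = (-1740 + 14939)*(1/36935) = 13199*(1/36935) = 13199/36935 ≈ 0.35736)
M - N(-13*(-7), 6) = 13199/36935 - 1*6 = 13199/36935 - 6 = -208411/36935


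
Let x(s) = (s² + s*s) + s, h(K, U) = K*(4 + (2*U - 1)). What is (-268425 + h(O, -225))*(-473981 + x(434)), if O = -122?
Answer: 20712134985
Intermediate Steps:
h(K, U) = K*(3 + 2*U) (h(K, U) = K*(4 + (-1 + 2*U)) = K*(3 + 2*U))
x(s) = s + 2*s² (x(s) = (s² + s²) + s = 2*s² + s = s + 2*s²)
(-268425 + h(O, -225))*(-473981 + x(434)) = (-268425 - 122*(3 + 2*(-225)))*(-473981 + 434*(1 + 2*434)) = (-268425 - 122*(3 - 450))*(-473981 + 434*(1 + 868)) = (-268425 - 122*(-447))*(-473981 + 434*869) = (-268425 + 54534)*(-473981 + 377146) = -213891*(-96835) = 20712134985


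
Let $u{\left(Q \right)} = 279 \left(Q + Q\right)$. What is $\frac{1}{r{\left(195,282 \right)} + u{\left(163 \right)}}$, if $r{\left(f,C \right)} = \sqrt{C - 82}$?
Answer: $\frac{45477}{4136314958} - \frac{5 \sqrt{2}}{4136314958} \approx 1.0993 \cdot 10^{-5}$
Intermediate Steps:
$u{\left(Q \right)} = 558 Q$ ($u{\left(Q \right)} = 279 \cdot 2 Q = 558 Q$)
$r{\left(f,C \right)} = \sqrt{-82 + C}$
$\frac{1}{r{\left(195,282 \right)} + u{\left(163 \right)}} = \frac{1}{\sqrt{-82 + 282} + 558 \cdot 163} = \frac{1}{\sqrt{200} + 90954} = \frac{1}{10 \sqrt{2} + 90954} = \frac{1}{90954 + 10 \sqrt{2}}$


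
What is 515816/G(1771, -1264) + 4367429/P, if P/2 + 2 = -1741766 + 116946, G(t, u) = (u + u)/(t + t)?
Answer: -185536765801365/256721876 ≈ -7.2272e+5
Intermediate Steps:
G(t, u) = u/t (G(t, u) = (2*u)/((2*t)) = (2*u)*(1/(2*t)) = u/t)
P = -3249644 (P = -4 + 2*(-1741766 + 116946) = -4 + 2*(-1624820) = -4 - 3249640 = -3249644)
515816/G(1771, -1264) + 4367429/P = 515816/((-1264/1771)) + 4367429/(-3249644) = 515816/((-1264*1/1771)) + 4367429*(-1/3249644) = 515816/(-1264/1771) - 4367429/3249644 = 515816*(-1771/1264) - 4367429/3249644 = -114188767/158 - 4367429/3249644 = -185536765801365/256721876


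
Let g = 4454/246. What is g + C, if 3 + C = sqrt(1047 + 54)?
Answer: 1858/123 + sqrt(1101) ≈ 48.287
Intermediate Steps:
g = 2227/123 (g = 4454*(1/246) = 2227/123 ≈ 18.106)
C = -3 + sqrt(1101) (C = -3 + sqrt(1047 + 54) = -3 + sqrt(1101) ≈ 30.181)
g + C = 2227/123 + (-3 + sqrt(1101)) = 1858/123 + sqrt(1101)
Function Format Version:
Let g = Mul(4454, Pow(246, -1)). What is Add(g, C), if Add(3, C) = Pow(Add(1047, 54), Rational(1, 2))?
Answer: Add(Rational(1858, 123), Pow(1101, Rational(1, 2))) ≈ 48.287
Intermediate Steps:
g = Rational(2227, 123) (g = Mul(4454, Rational(1, 246)) = Rational(2227, 123) ≈ 18.106)
C = Add(-3, Pow(1101, Rational(1, 2))) (C = Add(-3, Pow(Add(1047, 54), Rational(1, 2))) = Add(-3, Pow(1101, Rational(1, 2))) ≈ 30.181)
Add(g, C) = Add(Rational(2227, 123), Add(-3, Pow(1101, Rational(1, 2)))) = Add(Rational(1858, 123), Pow(1101, Rational(1, 2)))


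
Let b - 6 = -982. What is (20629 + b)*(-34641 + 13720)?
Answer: -411160413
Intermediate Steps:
b = -976 (b = 6 - 982 = -976)
(20629 + b)*(-34641 + 13720) = (20629 - 976)*(-34641 + 13720) = 19653*(-20921) = -411160413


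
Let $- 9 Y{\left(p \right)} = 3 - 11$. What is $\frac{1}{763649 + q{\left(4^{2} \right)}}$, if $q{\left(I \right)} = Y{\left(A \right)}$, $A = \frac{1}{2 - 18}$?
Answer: $\frac{9}{6872849} \approx 1.3095 \cdot 10^{-6}$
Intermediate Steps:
$A = - \frac{1}{16}$ ($A = \frac{1}{-16} = - \frac{1}{16} \approx -0.0625$)
$Y{\left(p \right)} = \frac{8}{9}$ ($Y{\left(p \right)} = - \frac{3 - 11}{9} = \left(- \frac{1}{9}\right) \left(-8\right) = \frac{8}{9}$)
$q{\left(I \right)} = \frac{8}{9}$
$\frac{1}{763649 + q{\left(4^{2} \right)}} = \frac{1}{763649 + \frac{8}{9}} = \frac{1}{\frac{6872849}{9}} = \frac{9}{6872849}$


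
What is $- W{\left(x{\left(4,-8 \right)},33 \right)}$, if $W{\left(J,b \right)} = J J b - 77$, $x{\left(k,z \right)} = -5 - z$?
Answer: $-220$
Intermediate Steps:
$W{\left(J,b \right)} = -77 + b J^{2}$ ($W{\left(J,b \right)} = J^{2} b - 77 = b J^{2} - 77 = -77 + b J^{2}$)
$- W{\left(x{\left(4,-8 \right)},33 \right)} = - (-77 + 33 \left(-5 - -8\right)^{2}) = - (-77 + 33 \left(-5 + 8\right)^{2}) = - (-77 + 33 \cdot 3^{2}) = - (-77 + 33 \cdot 9) = - (-77 + 297) = \left(-1\right) 220 = -220$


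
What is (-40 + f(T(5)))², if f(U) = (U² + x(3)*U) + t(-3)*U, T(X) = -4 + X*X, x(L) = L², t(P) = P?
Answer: 277729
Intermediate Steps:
T(X) = -4 + X²
f(U) = U² + 6*U (f(U) = (U² + 3²*U) - 3*U = (U² + 9*U) - 3*U = U² + 6*U)
(-40 + f(T(5)))² = (-40 + (-4 + 5²)*(6 + (-4 + 5²)))² = (-40 + (-4 + 25)*(6 + (-4 + 25)))² = (-40 + 21*(6 + 21))² = (-40 + 21*27)² = (-40 + 567)² = 527² = 277729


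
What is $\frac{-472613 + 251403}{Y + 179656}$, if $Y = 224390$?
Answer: $- \frac{110605}{202023} \approx -0.54749$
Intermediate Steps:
$\frac{-472613 + 251403}{Y + 179656} = \frac{-472613 + 251403}{224390 + 179656} = - \frac{221210}{404046} = \left(-221210\right) \frac{1}{404046} = - \frac{110605}{202023}$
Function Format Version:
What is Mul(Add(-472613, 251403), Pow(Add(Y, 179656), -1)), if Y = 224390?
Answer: Rational(-110605, 202023) ≈ -0.54749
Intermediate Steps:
Mul(Add(-472613, 251403), Pow(Add(Y, 179656), -1)) = Mul(Add(-472613, 251403), Pow(Add(224390, 179656), -1)) = Mul(-221210, Pow(404046, -1)) = Mul(-221210, Rational(1, 404046)) = Rational(-110605, 202023)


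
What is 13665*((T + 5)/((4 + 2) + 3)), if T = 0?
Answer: 22775/3 ≈ 7591.7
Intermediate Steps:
13665*((T + 5)/((4 + 2) + 3)) = 13665*((0 + 5)/((4 + 2) + 3)) = 13665*(5/(6 + 3)) = 13665*(5/9) = 22775/3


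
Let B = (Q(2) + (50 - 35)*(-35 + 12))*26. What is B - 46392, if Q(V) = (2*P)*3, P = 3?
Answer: -54894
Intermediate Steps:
Q(V) = 18 (Q(V) = (2*3)*3 = 6*3 = 18)
B = -8502 (B = (18 + (50 - 35)*(-35 + 12))*26 = (18 + 15*(-23))*26 = (18 - 345)*26 = -327*26 = -8502)
B - 46392 = -8502 - 46392 = -54894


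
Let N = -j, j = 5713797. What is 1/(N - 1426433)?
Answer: -1/7140230 ≈ -1.4005e-7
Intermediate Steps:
N = -5713797 (N = -1*5713797 = -5713797)
1/(N - 1426433) = 1/(-5713797 - 1426433) = 1/(-7140230) = -1/7140230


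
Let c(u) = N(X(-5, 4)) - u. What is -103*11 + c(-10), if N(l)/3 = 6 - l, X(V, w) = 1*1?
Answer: -1108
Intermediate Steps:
X(V, w) = 1
N(l) = 18 - 3*l (N(l) = 3*(6 - l) = 18 - 3*l)
c(u) = 15 - u (c(u) = (18 - 3*1) - u = (18 - 3) - u = 15 - u)
-103*11 + c(-10) = -103*11 + (15 - 1*(-10)) = -1133 + (15 + 10) = -1133 + 25 = -1108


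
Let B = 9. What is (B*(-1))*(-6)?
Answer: 54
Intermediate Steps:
(B*(-1))*(-6) = (9*(-1))*(-6) = -9*(-6) = 54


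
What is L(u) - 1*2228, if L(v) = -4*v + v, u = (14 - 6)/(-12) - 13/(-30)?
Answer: -22273/10 ≈ -2227.3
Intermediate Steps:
u = -7/30 (u = 8*(-1/12) - 13*(-1/30) = -⅔ + 13/30 = -7/30 ≈ -0.23333)
L(v) = -3*v
L(u) - 1*2228 = -3*(-7/30) - 1*2228 = 7/10 - 2228 = -22273/10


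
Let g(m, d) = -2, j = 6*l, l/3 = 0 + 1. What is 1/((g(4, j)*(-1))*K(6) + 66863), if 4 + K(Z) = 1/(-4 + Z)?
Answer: 1/66856 ≈ 1.4958e-5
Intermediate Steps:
l = 3 (l = 3*(0 + 1) = 3*1 = 3)
K(Z) = -4 + 1/(-4 + Z)
j = 18 (j = 6*3 = 18)
1/((g(4, j)*(-1))*K(6) + 66863) = 1/((-2*(-1))*((17 - 4*6)/(-4 + 6)) + 66863) = 1/(2*((17 - 24)/2) + 66863) = 1/(2*((1/2)*(-7)) + 66863) = 1/(2*(-7/2) + 66863) = 1/(-7 + 66863) = 1/66856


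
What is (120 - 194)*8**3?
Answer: -37888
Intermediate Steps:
(120 - 194)*8**3 = -74*512 = -37888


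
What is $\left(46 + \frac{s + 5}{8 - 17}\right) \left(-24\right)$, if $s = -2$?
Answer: $-1096$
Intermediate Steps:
$\left(46 + \frac{s + 5}{8 - 17}\right) \left(-24\right) = \left(46 + \frac{-2 + 5}{8 - 17}\right) \left(-24\right) = \left(46 + \frac{3}{-9}\right) \left(-24\right) = \left(46 + 3 \left(- \frac{1}{9}\right)\right) \left(-24\right) = \left(46 - \frac{1}{3}\right) \left(-24\right) = \frac{137}{3} \left(-24\right) = -1096$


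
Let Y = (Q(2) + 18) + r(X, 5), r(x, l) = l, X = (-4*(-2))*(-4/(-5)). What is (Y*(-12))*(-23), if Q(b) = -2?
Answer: 5796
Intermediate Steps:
X = 32/5 (X = 8*(-4*(-⅕)) = 8*(⅘) = 32/5 ≈ 6.4000)
Y = 21 (Y = (-2 + 18) + 5 = 16 + 5 = 21)
(Y*(-12))*(-23) = (21*(-12))*(-23) = -252*(-23) = 5796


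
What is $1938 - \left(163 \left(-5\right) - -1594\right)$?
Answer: $1159$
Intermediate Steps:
$1938 - \left(163 \left(-5\right) - -1594\right) = 1938 - \left(-815 + 1594\right) = 1938 - 779 = 1159$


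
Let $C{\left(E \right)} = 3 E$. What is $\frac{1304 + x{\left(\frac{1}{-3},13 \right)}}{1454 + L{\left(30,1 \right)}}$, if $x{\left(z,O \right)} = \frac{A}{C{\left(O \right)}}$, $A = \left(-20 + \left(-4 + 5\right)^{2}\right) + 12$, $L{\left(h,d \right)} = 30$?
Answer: $\frac{50849}{57876} \approx 0.87858$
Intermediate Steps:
$A = -7$ ($A = \left(-20 + 1^{2}\right) + 12 = \left(-20 + 1\right) + 12 = -19 + 12 = -7$)
$x{\left(z,O \right)} = - \frac{7}{3 O}$
$\frac{1304 + x{\left(\frac{1}{-3},13 \right)}}{1454 + L{\left(30,1 \right)}} = \frac{1304 - \frac{7}{3 \cdot 13}}{1454 + 30} = \frac{1304 - \frac{7}{39}}{1484} = \left(1304 - \frac{7}{39}\right) \frac{1}{1484} = \frac{50849}{39} \cdot \frac{1}{1484} = \frac{50849}{57876}$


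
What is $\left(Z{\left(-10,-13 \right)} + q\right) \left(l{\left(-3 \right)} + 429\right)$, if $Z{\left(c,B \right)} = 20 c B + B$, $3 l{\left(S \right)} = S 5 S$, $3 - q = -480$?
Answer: $1363080$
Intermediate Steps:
$q = 483$ ($q = 3 - -480 = 3 + 480 = 483$)
$l{\left(S \right)} = \frac{5 S^{2}}{3}$ ($l{\left(S \right)} = \frac{S 5 S}{3} = \frac{5 S S}{3} = \frac{5 S^{2}}{3}$)
$Z{\left(c,B \right)} = B + 20 B c$ ($Z{\left(c,B \right)} = 20 B c + B = B + 20 B c$)
$\left(Z{\left(-10,-13 \right)} + q\right) \left(l{\left(-3 \right)} + 429\right) = \left(- 13 \left(1 + 20 \left(-10\right)\right) + 483\right) \left(\frac{5 \left(-3\right)^{2}}{3} + 429\right) = \left(- 13 \left(1 - 200\right) + 483\right) \left(\frac{5}{3} \cdot 9 + 429\right) = \left(\left(-13\right) \left(-199\right) + 483\right) \left(15 + 429\right) = \left(2587 + 483\right) 444 = 3070 \cdot 444 = 1363080$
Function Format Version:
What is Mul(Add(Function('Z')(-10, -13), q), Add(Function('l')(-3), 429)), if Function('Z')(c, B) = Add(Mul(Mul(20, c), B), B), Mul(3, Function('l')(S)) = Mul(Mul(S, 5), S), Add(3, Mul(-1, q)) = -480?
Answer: 1363080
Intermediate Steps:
q = 483 (q = Add(3, Mul(-1, -480)) = Add(3, 480) = 483)
Function('l')(S) = Mul(Rational(5, 3), Pow(S, 2)) (Function('l')(S) = Mul(Rational(1, 3), Mul(Mul(S, 5), S)) = Mul(Rational(1, 3), Mul(Mul(5, S), S)) = Mul(Rational(1, 3), Mul(5, Pow(S, 2))) = Mul(Rational(5, 3), Pow(S, 2)))
Function('Z')(c, B) = Add(B, Mul(20, B, c)) (Function('Z')(c, B) = Add(Mul(20, B, c), B) = Add(B, Mul(20, B, c)))
Mul(Add(Function('Z')(-10, -13), q), Add(Function('l')(-3), 429)) = Mul(Add(Mul(-13, Add(1, Mul(20, -10))), 483), Add(Mul(Rational(5, 3), Pow(-3, 2)), 429)) = Mul(Add(Mul(-13, Add(1, -200)), 483), Add(Mul(Rational(5, 3), 9), 429)) = Mul(Add(Mul(-13, -199), 483), Add(15, 429)) = Mul(Add(2587, 483), 444) = Mul(3070, 444) = 1363080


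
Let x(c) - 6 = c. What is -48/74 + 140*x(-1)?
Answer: 25876/37 ≈ 699.35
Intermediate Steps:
x(c) = 6 + c
-48/74 + 140*x(-1) = -48/74 + 140*(6 - 1) = -48*1/74 + 140*5 = -24/37 + 700 = 25876/37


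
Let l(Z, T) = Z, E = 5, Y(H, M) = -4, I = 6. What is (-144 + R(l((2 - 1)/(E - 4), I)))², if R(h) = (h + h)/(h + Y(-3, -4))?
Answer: 188356/9 ≈ 20928.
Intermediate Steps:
R(h) = 2*h/(-4 + h) (R(h) = (h + h)/(h - 4) = (2*h)/(-4 + h) = 2*h/(-4 + h))
(-144 + R(l((2 - 1)/(E - 4), I)))² = (-144 + 2*((2 - 1)/(5 - 4))/(-4 + (2 - 1)/(5 - 4)))² = (-144 + 2*(1/1)/(-4 + 1/1))² = (-144 + 2*(1*1)/(-4 + 1*1))² = (-144 + 2*1/(-4 + 1))² = (-144 + 2*1/(-3))² = (-144 + 2*1*(-⅓))² = (-144 - ⅔)² = (-434/3)² = 188356/9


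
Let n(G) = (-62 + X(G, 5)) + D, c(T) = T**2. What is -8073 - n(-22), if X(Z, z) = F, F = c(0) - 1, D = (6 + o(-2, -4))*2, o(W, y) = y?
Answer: -8014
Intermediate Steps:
D = 4 (D = (6 - 4)*2 = 2*2 = 4)
F = -1 (F = 0**2 - 1 = 0 - 1 = -1)
X(Z, z) = -1
n(G) = -59 (n(G) = (-62 - 1) + 4 = -63 + 4 = -59)
-8073 - n(-22) = -8073 - 1*(-59) = -8073 + 59 = -8014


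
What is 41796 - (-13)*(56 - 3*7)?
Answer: 42251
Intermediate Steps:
41796 - (-13)*(56 - 3*7) = 41796 - (-13)*(56 - 21) = 41796 - (-13)*35 = 41796 - 1*(-455) = 41796 + 455 = 42251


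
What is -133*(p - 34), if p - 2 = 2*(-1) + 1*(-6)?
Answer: 5320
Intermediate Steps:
p = -6 (p = 2 + (2*(-1) + 1*(-6)) = 2 + (-2 - 6) = 2 - 8 = -6)
-133*(p - 34) = -133*(-6 - 34) = -133*(-40) = 5320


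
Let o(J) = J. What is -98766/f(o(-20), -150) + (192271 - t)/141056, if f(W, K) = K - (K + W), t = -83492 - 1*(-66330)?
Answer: -3481837059/705280 ≈ -4936.8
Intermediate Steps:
t = -17162 (t = -83492 + 66330 = -17162)
f(W, K) = -W (f(W, K) = K + (-K - W) = -W)
-98766/f(o(-20), -150) + (192271 - t)/141056 = -98766/((-1*(-20))) + (192271 - 1*(-17162))/141056 = -98766/20 + (192271 + 17162)*(1/141056) = -98766*1/20 + 209433*(1/141056) = -49383/10 + 209433/141056 = -3481837059/705280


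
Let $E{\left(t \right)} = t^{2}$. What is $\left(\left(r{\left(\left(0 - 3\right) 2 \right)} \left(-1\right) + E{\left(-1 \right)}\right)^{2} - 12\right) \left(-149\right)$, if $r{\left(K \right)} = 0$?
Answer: $1639$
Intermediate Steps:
$\left(\left(r{\left(\left(0 - 3\right) 2 \right)} \left(-1\right) + E{\left(-1 \right)}\right)^{2} - 12\right) \left(-149\right) = \left(\left(0 \left(-1\right) + \left(-1\right)^{2}\right)^{2} - 12\right) \left(-149\right) = \left(\left(0 + 1\right)^{2} - 12\right) \left(-149\right) = \left(1^{2} - 12\right) \left(-149\right) = \left(1 - 12\right) \left(-149\right) = \left(-11\right) \left(-149\right) = 1639$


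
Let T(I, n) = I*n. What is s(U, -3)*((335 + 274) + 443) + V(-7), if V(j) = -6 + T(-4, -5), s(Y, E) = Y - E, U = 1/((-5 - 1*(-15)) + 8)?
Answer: 29056/9 ≈ 3228.4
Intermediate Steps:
U = 1/18 (U = 1/((-5 + 15) + 8) = 1/(10 + 8) = 1/18 ≈ 0.055556)
V(j) = 14 (V(j) = -6 - 4*(-5) = -6 + 20 = 14)
s(U, -3)*((335 + 274) + 443) + V(-7) = (1/18 - 1*(-3))*((335 + 274) + 443) + 14 = (1/18 + 3)*(609 + 443) + 14 = (55/18)*1052 + 14 = 28930/9 + 14 = 29056/9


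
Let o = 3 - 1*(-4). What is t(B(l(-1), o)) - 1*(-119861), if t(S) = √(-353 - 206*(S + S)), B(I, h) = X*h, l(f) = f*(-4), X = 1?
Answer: 119861 + I*√3237 ≈ 1.1986e+5 + 56.895*I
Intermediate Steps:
l(f) = -4*f
o = 7 (o = 3 + 4 = 7)
B(I, h) = h (B(I, h) = 1*h = h)
t(S) = √(-353 - 412*S)
t(B(l(-1), o)) - 1*(-119861) = √(-353 - 412*7) - 1*(-119861) = √(-353 - 2884) + 119861 = √(-3237) + 119861 = I*√3237 + 119861 = 119861 + I*√3237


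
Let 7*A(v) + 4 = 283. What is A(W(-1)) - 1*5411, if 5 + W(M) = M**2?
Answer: -37598/7 ≈ -5371.1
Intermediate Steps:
W(M) = -5 + M**2
A(v) = 279/7 (A(v) = -4/7 + (1/7)*283 = -4/7 + 283/7 = 279/7)
A(W(-1)) - 1*5411 = 279/7 - 1*5411 = 279/7 - 5411 = -37598/7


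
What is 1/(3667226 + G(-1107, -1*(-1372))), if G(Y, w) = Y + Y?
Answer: 1/3665012 ≈ 2.7285e-7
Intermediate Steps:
G(Y, w) = 2*Y
1/(3667226 + G(-1107, -1*(-1372))) = 1/(3667226 + 2*(-1107)) = 1/(3667226 - 2214) = 1/3665012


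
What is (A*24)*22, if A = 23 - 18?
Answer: 2640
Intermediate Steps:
A = 5
(A*24)*22 = (5*24)*22 = 120*22 = 2640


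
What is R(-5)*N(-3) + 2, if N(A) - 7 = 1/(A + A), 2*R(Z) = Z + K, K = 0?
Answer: -181/12 ≈ -15.083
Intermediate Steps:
R(Z) = Z/2 (R(Z) = (Z + 0)/2 = Z/2)
N(A) = 7 + 1/(2*A) (N(A) = 7 + 1/(A + A) = 7 + 1/(2*A))
R(-5)*N(-3) + 2 = ((1/2)*(-5))*(7 + (1/2)/(-3)) + 2 = -5*(7 + (1/2)*(-1/3))/2 + 2 = -5*(7 - 1/6)/2 + 2 = -5/2*41/6 + 2 = -205/12 + 2 = -181/12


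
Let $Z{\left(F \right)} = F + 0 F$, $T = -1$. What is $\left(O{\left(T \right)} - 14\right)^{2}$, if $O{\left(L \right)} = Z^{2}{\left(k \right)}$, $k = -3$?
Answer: $25$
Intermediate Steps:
$Z{\left(F \right)} = F$ ($Z{\left(F \right)} = F + 0 = F$)
$O{\left(L \right)} = 9$ ($O{\left(L \right)} = \left(-3\right)^{2} = 9$)
$\left(O{\left(T \right)} - 14\right)^{2} = \left(9 - 14\right)^{2} = \left(-5\right)^{2} = 25$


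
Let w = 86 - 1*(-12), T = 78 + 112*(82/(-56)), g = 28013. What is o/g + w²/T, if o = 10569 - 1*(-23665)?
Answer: -133046364/1204559 ≈ -110.45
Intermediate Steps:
T = -86 (T = 78 + 112*(82*(-1/56)) = 78 + 112*(-41/28) = 78 - 164 = -86)
o = 34234 (o = 10569 + 23665 = 34234)
w = 98 (w = 86 + 12 = 98)
o/g + w²/T = 34234/28013 + 98²/(-86) = 34234*(1/28013) + 9604*(-1/86) = 34234/28013 - 4802/43 = -133046364/1204559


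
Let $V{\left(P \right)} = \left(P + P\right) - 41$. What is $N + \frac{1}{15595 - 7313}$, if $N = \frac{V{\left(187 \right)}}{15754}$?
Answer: $\frac{693415}{32618657} \approx 0.021258$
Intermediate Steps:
$V{\left(P \right)} = -41 + 2 P$ ($V{\left(P \right)} = 2 P - 41 = -41 + 2 P$)
$N = \frac{333}{15754}$ ($N = \frac{-41 + 2 \cdot 187}{15754} = \left(-41 + 374\right) \frac{1}{15754} = 333 \cdot \frac{1}{15754} = \frac{333}{15754} \approx 0.021137$)
$N + \frac{1}{15595 - 7313} = \frac{333}{15754} + \frac{1}{15595 - 7313} = \frac{333}{15754} + \frac{1}{8282} = \frac{693415}{32618657}$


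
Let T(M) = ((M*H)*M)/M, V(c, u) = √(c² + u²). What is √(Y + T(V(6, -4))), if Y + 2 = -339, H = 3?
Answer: √(-341 + 6*√13) ≈ 17.871*I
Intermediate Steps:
Y = -341 (Y = -2 - 339 = -341)
T(M) = 3*M (T(M) = ((M*3)*M)/M = ((3*M)*M)/M = (3*M²)/M = 3*M)
√(Y + T(V(6, -4))) = √(-341 + 3*√(6² + (-4)²)) = √(-341 + 3*√(36 + 16)) = √(-341 + 3*√52) = √(-341 + 3*(2*√13)) = √(-341 + 6*√13)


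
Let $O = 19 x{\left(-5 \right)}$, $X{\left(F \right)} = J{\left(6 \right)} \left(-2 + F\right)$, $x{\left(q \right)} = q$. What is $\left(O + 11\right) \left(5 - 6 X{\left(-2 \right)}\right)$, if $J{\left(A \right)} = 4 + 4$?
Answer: $-16548$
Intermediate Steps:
$J{\left(A \right)} = 8$
$X{\left(F \right)} = -16 + 8 F$ ($X{\left(F \right)} = 8 \left(-2 + F\right) = -16 + 8 F$)
$O = -95$ ($O = 19 \left(-5\right) = -95$)
$\left(O + 11\right) \left(5 - 6 X{\left(-2 \right)}\right) = \left(-95 + 11\right) \left(5 - 6 \left(-16 + 8 \left(-2\right)\right)\right) = - 84 \left(5 - 6 \left(-16 - 16\right)\right) = - 84 \left(5 - -192\right) = - 84 \left(5 + 192\right) = \left(-84\right) 197 = -16548$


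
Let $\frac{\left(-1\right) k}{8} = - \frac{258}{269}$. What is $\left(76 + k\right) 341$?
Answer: $\frac{7675228}{269} \approx 28532.0$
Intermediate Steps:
$k = \frac{2064}{269}$ ($k = - 8 \left(- \frac{258}{269}\right) = - 8 \left(\left(-258\right) \frac{1}{269}\right) = \left(-8\right) \left(- \frac{258}{269}\right) = \frac{2064}{269} \approx 7.6729$)
$\left(76 + k\right) 341 = \left(76 + \frac{2064}{269}\right) 341 = \frac{22508}{269} \cdot 341 = \frac{7675228}{269}$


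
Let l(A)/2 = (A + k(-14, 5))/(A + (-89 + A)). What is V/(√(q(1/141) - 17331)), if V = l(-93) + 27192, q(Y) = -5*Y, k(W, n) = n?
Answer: -339908*I*√86139579/15272975 ≈ -206.56*I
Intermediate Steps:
l(A) = 2*(5 + A)/(-89 + 2*A) (l(A) = 2*((A + 5)/(A + (-89 + A))) = 2*((5 + A)/(-89 + 2*A)) = 2*(5 + A)/(-89 + 2*A))
V = 679816/25 (V = 2*(5 - 93)/(-89 + 2*(-93)) + 27192 = 2*(-88)/(-89 - 186) + 27192 = 2*(-88)/(-275) + 27192 = 2*(-1/275)*(-88) + 27192 = 16/25 + 27192 = 679816/25 ≈ 27193.)
V/(√(q(1/141) - 17331)) = 679816/(25*(√(-5/141 - 17331))) = 679816/(25*(√(-2443676/141))) = 679816/(25*((2*I*√86139579/141))) = 679816*(-I*√86139579/1221838)/25 = -339908*I*√86139579/15272975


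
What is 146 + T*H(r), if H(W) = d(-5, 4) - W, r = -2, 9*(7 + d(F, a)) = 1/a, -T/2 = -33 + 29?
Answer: 956/9 ≈ 106.22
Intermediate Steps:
T = 8 (T = -2*(-33 + 29) = -2*(-4) = 8)
d(F, a) = -7 + 1/(9*a)
H(W) = -251/36 - W (H(W) = (-7 + (1/9)/4) - W = (-7 + (1/9)*(1/4)) - W = (-7 + 1/36) - W = -251/36 - W)
146 + T*H(r) = 146 + 8*(-251/36 - 1*(-2)) = 146 + 8*(-251/36 + 2) = 146 + 8*(-179/36) = 146 - 358/9 = 956/9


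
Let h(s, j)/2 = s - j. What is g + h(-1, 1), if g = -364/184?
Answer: -275/46 ≈ -5.9783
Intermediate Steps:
h(s, j) = -2*j + 2*s (h(s, j) = 2*(s - j) = -2*j + 2*s)
g = -91/46 (g = -364*1/184 = -91/46 ≈ -1.9783)
g + h(-1, 1) = -91/46 + (-2*1 + 2*(-1)) = -91/46 + (-2 - 2) = -91/46 - 4 = -275/46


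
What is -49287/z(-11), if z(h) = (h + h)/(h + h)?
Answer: -49287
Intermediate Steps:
z(h) = 1 (z(h) = (2*h)/((2*h)) = (2*h)*(1/(2*h)) = 1)
-49287/z(-11) = -49287/1 = -49287*1 = -49287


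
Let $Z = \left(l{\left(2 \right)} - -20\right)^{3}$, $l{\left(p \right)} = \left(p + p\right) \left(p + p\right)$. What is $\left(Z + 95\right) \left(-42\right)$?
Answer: $-1963542$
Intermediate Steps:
$l{\left(p \right)} = 4 p^{2}$ ($l{\left(p \right)} = 2 p 2 p = 4 p^{2}$)
$Z = 46656$ ($Z = \left(4 \cdot 2^{2} - -20\right)^{3} = \left(4 \cdot 4 + 20\right)^{3} = \left(16 + 20\right)^{3} = 36^{3} = 46656$)
$\left(Z + 95\right) \left(-42\right) = \left(46656 + 95\right) \left(-42\right) = 46751 \left(-42\right) = -1963542$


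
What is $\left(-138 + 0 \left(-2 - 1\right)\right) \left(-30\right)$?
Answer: $4140$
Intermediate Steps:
$\left(-138 + 0 \left(-2 - 1\right)\right) \left(-30\right) = \left(-138 + 0 \left(-3\right)\right) \left(-30\right) = \left(-138 + 0\right) \left(-30\right) = \left(-138\right) \left(-30\right) = 4140$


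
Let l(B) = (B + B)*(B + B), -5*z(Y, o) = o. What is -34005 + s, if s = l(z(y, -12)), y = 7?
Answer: -849549/25 ≈ -33982.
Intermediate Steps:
z(Y, o) = -o/5
l(B) = 4*B² (l(B) = (2*B)*(2*B) = 4*B²)
s = 576/25 (s = 4*(-⅕*(-12))² = 4*(12/5)² = 4*(144/25) = 576/25 ≈ 23.040)
-34005 + s = -34005 + 576/25 = -849549/25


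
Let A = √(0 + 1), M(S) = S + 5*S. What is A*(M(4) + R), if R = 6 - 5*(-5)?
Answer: 55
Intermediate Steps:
M(S) = 6*S
A = 1 (A = √1 = 1)
R = 31 (R = 6 + 25 = 31)
A*(M(4) + R) = 1*(6*4 + 31) = 1*(24 + 31) = 1*55 = 55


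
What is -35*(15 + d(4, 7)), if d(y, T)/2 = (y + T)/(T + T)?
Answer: -580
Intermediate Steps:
d(y, T) = (T + y)/T (d(y, T) = 2*((y + T)/(T + T)) = 2*((T + y)/((2*T))) = 2*((T + y)*(1/(2*T))) = 2*((T + y)/(2*T)) = (T + y)/T)
-35*(15 + d(4, 7)) = -35*(15 + (7 + 4)/7) = -35*(15 + (⅐)*11) = -35*(15 + 11/7) = -35*116/7 = -580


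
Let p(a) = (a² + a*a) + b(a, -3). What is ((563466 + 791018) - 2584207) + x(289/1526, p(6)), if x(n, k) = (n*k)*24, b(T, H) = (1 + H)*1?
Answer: -134005127/109 ≈ -1.2294e+6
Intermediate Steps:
b(T, H) = 1 + H
p(a) = -2 + 2*a² (p(a) = (a² + a*a) + (1 - 3) = (a² + a²) - 2 = 2*a² - 2 = -2 + 2*a²)
x(n, k) = 24*k*n (x(n, k) = (k*n)*24 = 24*k*n)
((563466 + 791018) - 2584207) + x(289/1526, p(6)) = ((563466 + 791018) - 2584207) + 24*(-2 + 2*6²)*(289/1526) = (1354484 - 2584207) + 24*(-2 + 2*36)*(289*(1/1526)) = -1229723 + 24*(-2 + 72)*(289/1526) = -1229723 + 24*70*(289/1526) = -1229723 + 34680/109 = -134005127/109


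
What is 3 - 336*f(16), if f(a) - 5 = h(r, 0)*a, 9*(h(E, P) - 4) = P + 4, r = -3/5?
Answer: -76711/3 ≈ -25570.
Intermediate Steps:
r = -⅗ (r = -3*⅕ = -⅗ ≈ -0.60000)
h(E, P) = 40/9 + P/9 (h(E, P) = 4 + (P + 4)/9 = 4 + (4 + P)/9 = 4 + (4/9 + P/9) = 40/9 + P/9)
f(a) = 5 + 40*a/9 (f(a) = 5 + (40/9 + (⅑)*0)*a = 5 + (40/9 + 0)*a = 5 + 40*a/9)
3 - 336*f(16) = 3 - 336*(5 + (40/9)*16) = 3 - 336*(5 + 640/9) = 3 - 336*685/9 = 3 - 76720/3 = -76711/3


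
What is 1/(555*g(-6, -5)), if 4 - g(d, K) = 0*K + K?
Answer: 1/4995 ≈ 0.00020020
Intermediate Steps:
g(d, K) = 4 - K (g(d, K) = 4 - (0*K + K) = 4 - (0 + K) = 4 - K)
1/(555*g(-6, -5)) = 1/(555*(4 - 1*(-5))) = 1/(555*(4 + 5)) = (1/555)/9 = (1/555)*(⅑) = 1/4995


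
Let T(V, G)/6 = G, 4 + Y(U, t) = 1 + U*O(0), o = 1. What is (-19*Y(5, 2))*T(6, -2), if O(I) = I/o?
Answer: -684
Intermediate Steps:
O(I) = I (O(I) = I/1 = I*1 = I)
Y(U, t) = -3 (Y(U, t) = -4 + (1 + U*0) = -4 + (1 + 0) = -4 + 1 = -3)
T(V, G) = 6*G
(-19*Y(5, 2))*T(6, -2) = (-19*(-3))*(6*(-2)) = 57*(-12) = -684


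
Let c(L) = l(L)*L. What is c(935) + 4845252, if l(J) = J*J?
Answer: 822245627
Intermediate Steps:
l(J) = J²
c(L) = L³ (c(L) = L²*L = L³)
c(935) + 4845252 = 935³ + 4845252 = 817400375 + 4845252 = 822245627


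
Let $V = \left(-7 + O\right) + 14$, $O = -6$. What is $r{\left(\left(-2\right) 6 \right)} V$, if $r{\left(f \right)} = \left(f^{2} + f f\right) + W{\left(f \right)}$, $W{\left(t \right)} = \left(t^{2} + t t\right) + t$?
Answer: $564$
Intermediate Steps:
$W{\left(t \right)} = t + 2 t^{2}$ ($W{\left(t \right)} = \left(t^{2} + t^{2}\right) + t = 2 t^{2} + t = t + 2 t^{2}$)
$r{\left(f \right)} = 2 f^{2} + f \left(1 + 2 f\right)$ ($r{\left(f \right)} = \left(f^{2} + f f\right) + f \left(1 + 2 f\right) = \left(f^{2} + f^{2}\right) + f \left(1 + 2 f\right) = 2 f^{2} + f \left(1 + 2 f\right)$)
$V = 1$ ($V = \left(-7 - 6\right) + 14 = -13 + 14 = 1$)
$r{\left(\left(-2\right) 6 \right)} V = \left(-2\right) 6 \left(1 + 4 \left(\left(-2\right) 6\right)\right) 1 = - 12 \left(1 + 4 \left(-12\right)\right) 1 = - 12 \left(1 - 48\right) 1 = \left(-12\right) \left(-47\right) 1 = 564 \cdot 1 = 564$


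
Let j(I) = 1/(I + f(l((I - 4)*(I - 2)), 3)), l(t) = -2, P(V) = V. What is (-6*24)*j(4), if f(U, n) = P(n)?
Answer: -144/7 ≈ -20.571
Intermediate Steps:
f(U, n) = n
j(I) = 1/(3 + I) (j(I) = 1/(I + 3) = 1/(3 + I))
(-6*24)*j(4) = (-6*24)/(3 + 4) = -144/7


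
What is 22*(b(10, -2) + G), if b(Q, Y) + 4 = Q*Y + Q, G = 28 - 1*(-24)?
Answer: 836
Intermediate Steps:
G = 52 (G = 28 + 24 = 52)
b(Q, Y) = -4 + Q + Q*Y (b(Q, Y) = -4 + (Q*Y + Q) = -4 + (Q + Q*Y) = -4 + Q + Q*Y)
22*(b(10, -2) + G) = 22*((-4 + 10 + 10*(-2)) + 52) = 22*((-4 + 10 - 20) + 52) = 22*(-14 + 52) = 22*38 = 836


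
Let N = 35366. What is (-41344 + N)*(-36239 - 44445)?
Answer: 482328952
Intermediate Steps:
(-41344 + N)*(-36239 - 44445) = (-41344 + 35366)*(-36239 - 44445) = -5978*(-80684) = 482328952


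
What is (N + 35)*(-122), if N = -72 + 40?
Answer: -366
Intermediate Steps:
N = -32
(N + 35)*(-122) = (-32 + 35)*(-122) = 3*(-122) = -366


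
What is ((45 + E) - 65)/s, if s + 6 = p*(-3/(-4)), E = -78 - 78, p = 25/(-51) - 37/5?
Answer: 14960/1013 ≈ 14.768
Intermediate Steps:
p = -2012/255 (p = 25*(-1/51) - 37*1/5 = -25/51 - 37/5 = -2012/255 ≈ -7.8902)
E = -156
s = -1013/85 (s = -6 - (-2012)/(85*(-4)) = -6 - (-2012)*(-1)/(85*4) = -6 - 2012/255*3/4 = -6 - 503/85 = -1013/85 ≈ -11.918)
((45 + E) - 65)/s = ((45 - 156) - 65)/(-1013/85) = (-111 - 65)*(-85/1013) = -176*(-85/1013) = 14960/1013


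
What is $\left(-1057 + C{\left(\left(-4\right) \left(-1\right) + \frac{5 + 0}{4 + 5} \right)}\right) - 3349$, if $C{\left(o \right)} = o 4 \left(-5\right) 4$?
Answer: $- \frac{42934}{9} \approx -4770.4$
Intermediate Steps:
$C{\left(o \right)} = - 80 o$ ($C{\left(o \right)} = o \left(-20\right) 4 = - 20 o 4 = - 80 o$)
$\left(-1057 + C{\left(\left(-4\right) \left(-1\right) + \frac{5 + 0}{4 + 5} \right)}\right) - 3349 = \left(-1057 - 80 \left(\left(-4\right) \left(-1\right) + \frac{5 + 0}{4 + 5}\right)\right) - 3349 = \left(-1057 - 80 \left(4 + \frac{5}{9}\right)\right) - 3349 = \left(-1057 - \frac{3280}{9}\right) - 3349 = - \frac{12793}{9} - 3349 = - \frac{42934}{9}$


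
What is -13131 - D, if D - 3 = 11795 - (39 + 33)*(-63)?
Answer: -29465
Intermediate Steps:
D = 16334 (D = 3 + (11795 - (39 + 33)*(-63)) = 3 + (11795 - 72*(-63)) = 3 + (11795 - 1*(-4536)) = 3 + (11795 + 4536) = 3 + 16331 = 16334)
-13131 - D = -13131 - 1*16334 = -13131 - 16334 = -29465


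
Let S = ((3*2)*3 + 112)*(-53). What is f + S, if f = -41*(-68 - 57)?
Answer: -1765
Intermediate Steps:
S = -6890 (S = (6*3 + 112)*(-53) = (18 + 112)*(-53) = 130*(-53) = -6890)
f = 5125 (f = -41*(-125) = 5125)
f + S = 5125 - 6890 = -1765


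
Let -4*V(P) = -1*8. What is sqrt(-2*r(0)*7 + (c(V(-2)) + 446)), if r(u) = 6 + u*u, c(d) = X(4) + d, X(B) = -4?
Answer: 6*sqrt(10) ≈ 18.974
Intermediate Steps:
V(P) = 2 (V(P) = -(-1)*8/4 = -1/4*(-8) = 2)
c(d) = -4 + d
r(u) = 6 + u**2
sqrt(-2*r(0)*7 + (c(V(-2)) + 446)) = sqrt(-2*(6 + 0**2)*7 + ((-4 + 2) + 446)) = sqrt(-2*(6 + 0)*7 + (-2 + 446)) = sqrt(-2*6*7 + 444) = sqrt(-12*7 + 444) = sqrt(-84 + 444) = sqrt(360) = 6*sqrt(10)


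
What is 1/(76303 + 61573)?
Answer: 1/137876 ≈ 7.2529e-6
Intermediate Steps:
1/(76303 + 61573) = 1/137876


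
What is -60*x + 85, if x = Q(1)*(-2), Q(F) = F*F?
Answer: 205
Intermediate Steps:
Q(F) = F**2
x = -2 (x = 1**2*(-2) = 1*(-2) = -2)
-60*x + 85 = -60*(-2) + 85 = 120 + 85 = 205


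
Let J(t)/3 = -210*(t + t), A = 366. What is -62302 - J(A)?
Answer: 398858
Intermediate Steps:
J(t) = -1260*t (J(t) = 3*(-210*(t + t)) = 3*(-420*t) = -1260*t)
-62302 - J(A) = -62302 - (-1260)*366 = -62302 - 1*(-461160) = -62302 + 461160 = 398858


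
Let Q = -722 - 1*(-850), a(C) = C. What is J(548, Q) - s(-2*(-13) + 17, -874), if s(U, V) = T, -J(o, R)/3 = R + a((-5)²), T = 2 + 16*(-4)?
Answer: -397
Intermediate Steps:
Q = 128 (Q = -722 + 850 = 128)
T = -62 (T = 2 - 64 = -62)
J(o, R) = -75 - 3*R (J(o, R) = -3*(R + (-5)²) = -3*(R + 25) = -3*(25 + R) = -75 - 3*R)
s(U, V) = -62
J(548, Q) - s(-2*(-13) + 17, -874) = (-75 - 3*128) - 1*(-62) = (-75 - 384) + 62 = -459 + 62 = -397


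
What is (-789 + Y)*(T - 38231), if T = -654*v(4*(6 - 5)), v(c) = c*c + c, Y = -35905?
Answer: 1882805834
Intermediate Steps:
v(c) = c + c² (v(c) = c² + c = c + c²)
T = -13080 (T = -654*4*(6 - 5)*(1 + 4*(6 - 5)) = -654*4*1*(1 + 4*1) = -2616*(1 + 4) = -2616*5 = -654*20 = -13080)
(-789 + Y)*(T - 38231) = (-789 - 35905)*(-13080 - 38231) = -36694*(-51311) = 1882805834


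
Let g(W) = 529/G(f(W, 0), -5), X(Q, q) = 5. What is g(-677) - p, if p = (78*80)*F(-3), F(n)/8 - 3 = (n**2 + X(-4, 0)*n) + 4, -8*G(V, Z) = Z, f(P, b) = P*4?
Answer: -245368/5 ≈ -49074.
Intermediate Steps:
f(P, b) = 4*P
G(V, Z) = -Z/8
F(n) = 56 + 8*n**2 + 40*n (F(n) = 24 + 8*((n**2 + 5*n) + 4) = 24 + 8*(4 + n**2 + 5*n) = 24 + (32 + 8*n**2 + 40*n) = 56 + 8*n**2 + 40*n)
g(W) = 4232/5 (g(W) = 529/((-1/8*(-5))) = 529/(5/8) = 529*(8/5) = 4232/5)
p = 49920 (p = (78*80)*(56 + 8*(-3)**2 + 40*(-3)) = 6240*(56 + 8*9 - 120) = 6240*(56 + 72 - 120) = 6240*8 = 49920)
g(-677) - p = 4232/5 - 1*49920 = 4232/5 - 49920 = -245368/5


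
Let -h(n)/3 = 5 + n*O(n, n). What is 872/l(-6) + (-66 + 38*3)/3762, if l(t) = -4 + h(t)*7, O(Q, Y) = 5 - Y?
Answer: 556960/800679 ≈ 0.69561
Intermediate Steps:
h(n) = -15 - 3*n*(5 - n) (h(n) = -3*(5 + n*(5 - n)) = -15 - 3*n*(5 - n))
l(t) = -109 + 21*t*(-5 + t) (l(t) = -4 + (-15 + 3*t*(-5 + t))*7 = -4 + (-105 + 21*t*(-5 + t)) = -109 + 21*t*(-5 + t))
872/l(-6) + (-66 + 38*3)/3762 = 872/(-109 + 21*(-6)*(-5 - 6)) + (-66 + 38*3)/3762 = 872/(-109 + 21*(-6)*(-11)) + (-66 + 114)*(1/3762) = 872/(-109 + 1386) + 48*(1/3762) = 872/1277 + 8/627 = 556960/800679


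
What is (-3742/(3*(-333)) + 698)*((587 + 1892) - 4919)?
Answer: -1710547360/999 ≈ -1.7123e+6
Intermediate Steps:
(-3742/(3*(-333)) + 698)*((587 + 1892) - 4919) = (-3742/(-999) + 698)*(2479 - 4919) = (-3742*(-1/999) + 698)*(-2440) = (3742/999 + 698)*(-2440) = (701044/999)*(-2440) = -1710547360/999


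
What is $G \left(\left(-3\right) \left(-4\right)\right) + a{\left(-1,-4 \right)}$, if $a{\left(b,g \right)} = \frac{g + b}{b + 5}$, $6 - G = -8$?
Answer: $\frac{667}{4} \approx 166.75$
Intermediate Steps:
$G = 14$ ($G = 6 - -8 = 6 + 8 = 14$)
$a{\left(b,g \right)} = \frac{b + g}{5 + b}$
$G \left(\left(-3\right) \left(-4\right)\right) + a{\left(-1,-4 \right)} = 14 \left(\left(-3\right) \left(-4\right)\right) + \frac{-1 - 4}{5 - 1} = 14 \cdot 12 + \frac{1}{4} \left(-5\right) = 168 + \frac{1}{4} \left(-5\right) = 168 - \frac{5}{4} = \frac{667}{4}$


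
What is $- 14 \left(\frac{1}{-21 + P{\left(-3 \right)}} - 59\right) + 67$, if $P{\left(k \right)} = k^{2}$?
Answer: $\frac{5365}{6} \approx 894.17$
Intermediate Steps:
$- 14 \left(\frac{1}{-21 + P{\left(-3 \right)}} - 59\right) + 67 = - 14 \left(\frac{1}{-21 + \left(-3\right)^{2}} - 59\right) + 67 = - 14 \left(\frac{1}{-21 + 9} - 59\right) + 67 = - 14 \left(\frac{1}{-12} - 59\right) + 67 = - 14 \left(- \frac{1}{12} - 59\right) + 67 = \left(-14\right) \left(- \frac{709}{12}\right) + 67 = \frac{4963}{6} + 67 = \frac{5365}{6}$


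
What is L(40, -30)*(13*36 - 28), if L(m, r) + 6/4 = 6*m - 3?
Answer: 103620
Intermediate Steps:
L(m, r) = -9/2 + 6*m (L(m, r) = -3/2 + (6*m - 3) = -3/2 + (-3 + 6*m) = -9/2 + 6*m)
L(40, -30)*(13*36 - 28) = (-9/2 + 6*40)*(13*36 - 28) = (-9/2 + 240)*(468 - 28) = (471/2)*440 = 103620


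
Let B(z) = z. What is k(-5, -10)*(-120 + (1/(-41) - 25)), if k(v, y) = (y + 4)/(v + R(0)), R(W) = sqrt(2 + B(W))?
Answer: -178380/943 - 35676*sqrt(2)/943 ≈ -242.67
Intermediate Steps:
R(W) = sqrt(2 + W)
k(v, y) = (4 + y)/(v + sqrt(2)) (k(v, y) = (y + 4)/(v + sqrt(2 + 0)) = (4 + y)/(v + sqrt(2)))
k(-5, -10)*(-120 + (1/(-41) - 25)) = ((4 - 10)/(-5 + sqrt(2)))*(-120 + (1/(-41) - 25)) = (-6/(-5 + sqrt(2)))*(-120 + (-1/41 - 25)) = (-6/(-5 + sqrt(2)))*(-120 - 1026/41) = -6/(-5 + sqrt(2))*(-5946/41) = 35676/(41*(-5 + sqrt(2)))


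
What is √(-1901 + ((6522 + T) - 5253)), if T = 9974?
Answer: 3*√1038 ≈ 96.654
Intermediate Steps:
√(-1901 + ((6522 + T) - 5253)) = √(-1901 + ((6522 + 9974) - 5253)) = √(-1901 + (16496 - 5253)) = √(-1901 + 11243) = √9342 = 3*√1038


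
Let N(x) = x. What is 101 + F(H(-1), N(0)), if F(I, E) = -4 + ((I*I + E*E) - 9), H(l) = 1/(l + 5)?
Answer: 1409/16 ≈ 88.063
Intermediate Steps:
H(l) = 1/(5 + l)
F(I, E) = -13 + E² + I² (F(I, E) = -4 + ((I² + E²) - 9) = -4 + ((E² + I²) - 9) = -4 + (-9 + E² + I²) = -13 + E² + I²)
101 + F(H(-1), N(0)) = 101 + (-13 + 0² + (1/(5 - 1))²) = 101 + (-13 + 0 + (1/4)²) = 101 + (-13 + 0 + (¼)²) = 101 + (-13 + 0 + 1/16) = 101 - 207/16 = 1409/16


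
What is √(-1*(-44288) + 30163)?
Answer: √74451 ≈ 272.86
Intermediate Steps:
√(-1*(-44288) + 30163) = √(44288 + 30163) = √74451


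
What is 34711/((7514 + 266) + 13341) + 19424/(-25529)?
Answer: 475882815/539198009 ≈ 0.88258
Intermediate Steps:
34711/((7514 + 266) + 13341) + 19424/(-25529) = 34711/(7780 + 13341) + 19424*(-1/25529) = 34711/21121 - 19424/25529 = 475882815/539198009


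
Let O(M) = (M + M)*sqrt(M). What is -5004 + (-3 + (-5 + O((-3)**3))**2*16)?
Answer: -1264319 + 25920*I*sqrt(3) ≈ -1.2643e+6 + 44895.0*I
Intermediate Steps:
O(M) = 2*M**(3/2) (O(M) = (2*M)*sqrt(M) = 2*M**(3/2))
-5004 + (-3 + (-5 + O((-3)**3))**2*16) = -5004 + (-3 + (-5 + 2*((-3)**3)**(3/2))**2*16) = -5004 + (-3 + (-5 + 2*(-27)**(3/2))**2*16) = -5004 + (-3 + (-5 + 2*(-81*I*sqrt(3)))**2*16) = -5004 + (-3 + (-5 - 162*I*sqrt(3))**2*16) = -5004 + (-3 + 16*(-5 - 162*I*sqrt(3))**2) = -5007 + 16*(-5 - 162*I*sqrt(3))**2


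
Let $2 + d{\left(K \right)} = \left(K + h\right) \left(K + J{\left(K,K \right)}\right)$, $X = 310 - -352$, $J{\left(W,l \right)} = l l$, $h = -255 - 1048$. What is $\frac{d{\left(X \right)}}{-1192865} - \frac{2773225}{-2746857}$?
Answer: $\frac{776105392354661}{3276629575305} \approx 236.86$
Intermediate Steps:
$h = -1303$
$J{\left(W,l \right)} = l^{2}$
$X = 662$ ($X = 310 + 352 = 662$)
$d{\left(K \right)} = -2 + \left(-1303 + K\right) \left(K + K^{2}\right)$ ($d{\left(K \right)} = -2 + \left(K - 1303\right) \left(K + K^{2}\right) = -2 + \left(-1303 + K\right) \left(K + K^{2}\right)$)
$\frac{d{\left(X \right)}}{-1192865} - \frac{2773225}{-2746857} = \frac{-2 + 662^{3} - 862586 - 1302 \cdot 662^{2}}{-1192865} - \frac{2773225}{-2746857} = \left(-2 + 290117528 - 862586 - 570593688\right) \left(- \frac{1}{1192865}\right) - - \frac{2773225}{2746857} = \left(-2 + 290117528 - 862586 - 570593688\right) \left(- \frac{1}{1192865}\right) + \frac{2773225}{2746857} = \left(-281338748\right) \left(- \frac{1}{1192865}\right) + \frac{2773225}{2746857} = \frac{281338748}{1192865} + \frac{2773225}{2746857} = \frac{776105392354661}{3276629575305}$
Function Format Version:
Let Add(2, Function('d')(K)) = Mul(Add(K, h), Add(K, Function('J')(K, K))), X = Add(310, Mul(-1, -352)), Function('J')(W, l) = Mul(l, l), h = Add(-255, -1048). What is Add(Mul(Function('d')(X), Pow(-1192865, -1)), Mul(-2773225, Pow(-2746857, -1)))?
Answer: Rational(776105392354661, 3276629575305) ≈ 236.86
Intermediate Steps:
h = -1303
Function('J')(W, l) = Pow(l, 2)
X = 662 (X = Add(310, 352) = 662)
Function('d')(K) = Add(-2, Mul(Add(-1303, K), Add(K, Pow(K, 2)))) (Function('d')(K) = Add(-2, Mul(Add(K, -1303), Add(K, Pow(K, 2)))) = Add(-2, Mul(Add(-1303, K), Add(K, Pow(K, 2)))))
Add(Mul(Function('d')(X), Pow(-1192865, -1)), Mul(-2773225, Pow(-2746857, -1))) = Add(Mul(Add(-2, Pow(662, 3), Mul(-1303, 662), Mul(-1302, Pow(662, 2))), Pow(-1192865, -1)), Mul(-2773225, Pow(-2746857, -1))) = Add(Mul(Add(-2, 290117528, -862586, Mul(-1302, 438244)), Rational(-1, 1192865)), Mul(-2773225, Rational(-1, 2746857))) = Add(Mul(Add(-2, 290117528, -862586, -570593688), Rational(-1, 1192865)), Rational(2773225, 2746857)) = Add(Mul(-281338748, Rational(-1, 1192865)), Rational(2773225, 2746857)) = Add(Rational(281338748, 1192865), Rational(2773225, 2746857)) = Rational(776105392354661, 3276629575305)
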